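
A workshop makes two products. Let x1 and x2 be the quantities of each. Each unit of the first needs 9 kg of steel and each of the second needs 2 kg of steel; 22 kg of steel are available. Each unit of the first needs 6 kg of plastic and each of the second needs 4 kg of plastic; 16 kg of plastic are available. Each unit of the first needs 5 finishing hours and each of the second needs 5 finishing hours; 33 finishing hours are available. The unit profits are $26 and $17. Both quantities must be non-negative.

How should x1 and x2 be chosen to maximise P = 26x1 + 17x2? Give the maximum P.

At the optimal vertex, 9x1 + 2x2 = 22 and 6x1 + 4x2 = 16.
Solving simultaneously gives x1 = 7/3, x2 = 1/2.

x1 = 7/3, x2 = 1/2, maximum P = 415/6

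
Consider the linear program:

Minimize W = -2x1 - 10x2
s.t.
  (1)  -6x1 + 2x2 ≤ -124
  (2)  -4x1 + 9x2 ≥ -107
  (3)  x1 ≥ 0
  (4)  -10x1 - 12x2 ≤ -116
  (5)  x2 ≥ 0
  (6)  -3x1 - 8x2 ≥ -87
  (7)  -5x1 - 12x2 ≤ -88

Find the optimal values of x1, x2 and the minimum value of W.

Extreme points and W = -2x1 - 10x2:
  (62/3, 0) → W = -124/3
  (583/27, 25/9) → W = -1916/27
  (107/4, 0) → W = -107/2
  (1639/59, 27/59) → W = -3548/59

x1 = 583/27, x2 = 25/9, minimum W = -1916/27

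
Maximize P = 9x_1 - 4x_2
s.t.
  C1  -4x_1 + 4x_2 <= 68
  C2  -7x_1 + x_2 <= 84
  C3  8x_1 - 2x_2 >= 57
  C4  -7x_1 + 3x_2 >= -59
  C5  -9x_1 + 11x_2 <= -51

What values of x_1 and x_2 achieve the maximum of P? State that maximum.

x_1 = 53/10, x_2 = -73/10, maximum P = 769/10

Corner points and P = 9x_1 - 4x_2:
  (53/10, -73/10) → P = 769/10
  (15/2, 3/2) → P = 123/2
  (248/25, 87/25) → P = 1884/25

The optimum lies where 8x_1 - 2x_2 = 57 and -7x_1 + 3x_2 = -59.
Solving simultaneously gives x_1 = 53/10, x_2 = -73/10.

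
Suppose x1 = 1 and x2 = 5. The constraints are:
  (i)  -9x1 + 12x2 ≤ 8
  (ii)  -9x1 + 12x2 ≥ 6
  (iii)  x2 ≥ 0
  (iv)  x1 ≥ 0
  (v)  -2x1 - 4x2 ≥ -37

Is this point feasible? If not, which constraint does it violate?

Constraint (i): -9x1 + 12x2 = 51, which is not ≤ 8. All other constraints are satisfied.

not feasible — violates (i)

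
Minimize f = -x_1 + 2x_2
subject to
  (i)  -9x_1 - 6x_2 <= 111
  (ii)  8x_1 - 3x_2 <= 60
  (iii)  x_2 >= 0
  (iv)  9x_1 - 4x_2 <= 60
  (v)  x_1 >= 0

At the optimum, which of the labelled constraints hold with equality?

(iii) and (iv)

Extreme points and f = -x_1 + 2x_2:
  (12, 12) → f = 12
  (20/3, 0) → f = -20/3
  (0, 0) → f = 0
The feasible region is unbounded (it extends along (0, 1), (3, 8)), but f strictly increases along every unbounded feasible direction, so there is no improving ray and the minimum is attained at a vertex.

The minimum is at (20/3, 0). Substituting into each constraint, equality holds for (iii) and (iv); the remaining constraints have slack.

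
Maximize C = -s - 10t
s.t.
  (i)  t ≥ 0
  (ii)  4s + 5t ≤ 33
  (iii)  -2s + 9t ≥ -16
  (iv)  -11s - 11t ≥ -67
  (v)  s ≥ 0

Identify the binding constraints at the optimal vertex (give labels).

(i) and (v)

Corner points and C = -s - 10t:
  (67/11, 0) → C = -67/11
  (0, 0) → C = 0
  (0, 67/11) → C = -670/11

The maximum is at (0, 0). Substituting into each constraint, equality holds for (i) and (v); the remaining constraints have slack.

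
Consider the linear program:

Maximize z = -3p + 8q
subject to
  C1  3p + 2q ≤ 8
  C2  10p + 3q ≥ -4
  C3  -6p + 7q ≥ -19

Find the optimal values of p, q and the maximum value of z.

Extreme points and z = -3p + 8q:
  (-32/11, 92/11) → z = 832/11
  (94/33, -3/11) → z = -118/11
  (29/88, -107/44) → z = -1799/88

The binding constraints are 3p + 2q = 8 and 10p + 3q = -4.
Solving simultaneously gives p = -32/11, q = 92/11.

p = -32/11, q = 92/11, maximum z = 832/11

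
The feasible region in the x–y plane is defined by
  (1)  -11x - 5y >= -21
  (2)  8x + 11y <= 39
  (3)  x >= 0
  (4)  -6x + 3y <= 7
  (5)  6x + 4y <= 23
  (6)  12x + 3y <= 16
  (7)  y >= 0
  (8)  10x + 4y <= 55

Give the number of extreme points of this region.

5

Of the 28 pairwise boundary intersections, those satisfying every inequality are:
  (4/9, 29/9)
  (17/27, 76/27)
  (0, 7/3)
  (0, 0)
  (4/3, 0)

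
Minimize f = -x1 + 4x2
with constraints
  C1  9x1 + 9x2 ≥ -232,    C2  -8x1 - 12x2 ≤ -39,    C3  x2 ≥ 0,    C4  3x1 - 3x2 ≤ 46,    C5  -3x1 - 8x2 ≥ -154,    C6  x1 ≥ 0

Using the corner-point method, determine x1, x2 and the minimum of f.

Vertices and f = -x1 + 4x2:
  (39/8, 0) → f = -39/8
  (0, 13/4) → f = 13
  (46/3, 0) → f = -46/3
  (830/33, 108/11) → f = 466/33
  (0, 77/4) → f = 77

The optimum lies where x2 = 0 and 3x1 - 3x2 = 46.
Solving simultaneously gives x1 = 46/3, x2 = 0.

x1 = 46/3, x2 = 0, minimum f = -46/3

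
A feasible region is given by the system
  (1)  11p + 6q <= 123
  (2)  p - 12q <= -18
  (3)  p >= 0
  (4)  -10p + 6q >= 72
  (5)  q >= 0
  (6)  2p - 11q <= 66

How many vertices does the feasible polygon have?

The feasible vertices (each the meet of two boundaries and inside every other half-plane) are:
  (0, 41/2)
  (17/7, 337/21)
  (0, 12)

3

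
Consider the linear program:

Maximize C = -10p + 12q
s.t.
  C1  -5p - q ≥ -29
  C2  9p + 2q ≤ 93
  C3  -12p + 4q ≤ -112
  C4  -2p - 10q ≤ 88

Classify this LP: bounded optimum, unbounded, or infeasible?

Corner points and C = -10p + 12q:
  (57/8, -53/8) → C = -603/4
  (63/8, -83/8) → C = -813/4
  (6, -10) → C = -180
The feasible region has finitely many vertices and no improving ray; the maximum is -603/4 at (57/8, -53/8).

bounded optimum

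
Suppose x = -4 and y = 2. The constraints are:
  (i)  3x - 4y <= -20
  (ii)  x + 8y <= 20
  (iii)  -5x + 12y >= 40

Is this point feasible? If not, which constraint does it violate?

feasible

(i): -20 ≤ -20 ✓
(ii): 12 ≤ 20 ✓
(iii): 44 ≥ 40 ✓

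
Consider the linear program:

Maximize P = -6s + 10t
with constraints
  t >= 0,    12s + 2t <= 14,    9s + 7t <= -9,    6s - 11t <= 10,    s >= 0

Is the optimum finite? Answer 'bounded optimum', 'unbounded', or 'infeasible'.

infeasible

The boundaries t = 0 and 12s + 2t = 14 meet at (7/6, 0), but that point violates 9s + 7t ≤ -9. Every candidate vertex is excluded by some other constraint, so the feasible region is empty.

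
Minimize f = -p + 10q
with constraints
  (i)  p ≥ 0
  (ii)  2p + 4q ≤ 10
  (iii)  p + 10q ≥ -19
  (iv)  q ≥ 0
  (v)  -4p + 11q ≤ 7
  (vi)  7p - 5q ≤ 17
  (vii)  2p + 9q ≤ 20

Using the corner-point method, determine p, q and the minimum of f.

p = 17/7, q = 0, minimum f = -17/7

At the optimal vertex, q = 0 and 7p - 5q = 17.
Solving simultaneously gives p = 17/7, q = 0.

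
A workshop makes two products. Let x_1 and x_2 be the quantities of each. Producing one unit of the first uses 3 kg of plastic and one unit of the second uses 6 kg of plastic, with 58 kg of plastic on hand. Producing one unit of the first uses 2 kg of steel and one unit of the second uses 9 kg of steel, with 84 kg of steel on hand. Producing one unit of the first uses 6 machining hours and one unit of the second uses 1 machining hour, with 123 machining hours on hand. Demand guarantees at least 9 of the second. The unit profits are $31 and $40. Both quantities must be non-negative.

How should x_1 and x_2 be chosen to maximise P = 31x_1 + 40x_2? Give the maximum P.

x_1 = 4/3, x_2 = 9, maximum P = 1204/3

Vertices and P = 31x_1 + 40x_2:
  (0, 28/3) → P = 1120/3
  (0, 9) → P = 360
  (6/5, 136/15) → P = 5998/15
  (4/3, 9) → P = 1204/3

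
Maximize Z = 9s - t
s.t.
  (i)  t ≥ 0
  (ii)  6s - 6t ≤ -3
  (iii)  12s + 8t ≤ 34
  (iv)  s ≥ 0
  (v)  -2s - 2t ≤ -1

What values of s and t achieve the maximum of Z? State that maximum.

s = 3/2, t = 2, maximum Z = 23/2

Feasible corners and Z = 9s - t:
  (3/2, 2) → Z = 23/2
  (0, 1/2) → Z = -1/2
  (0, 17/4) → Z = -17/4

The binding constraints are 6s - 6t = -3 and 12s + 8t = 34.
Solving simultaneously gives s = 3/2, t = 2.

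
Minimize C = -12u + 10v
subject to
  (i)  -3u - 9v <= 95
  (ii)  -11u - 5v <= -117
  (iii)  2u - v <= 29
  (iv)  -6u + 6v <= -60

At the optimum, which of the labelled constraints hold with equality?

(ii) and (iii)

Feasible corners and C = -12u + 10v:
  (262/21, -85/21) → C = -3994/21
  (167/16, 7/16) → C = -967/8
  (19, 9) → C = -138

The minimum is at (262/21, -85/21). Substituting into each constraint, equality holds for (ii) and (iii); the remaining constraints have slack.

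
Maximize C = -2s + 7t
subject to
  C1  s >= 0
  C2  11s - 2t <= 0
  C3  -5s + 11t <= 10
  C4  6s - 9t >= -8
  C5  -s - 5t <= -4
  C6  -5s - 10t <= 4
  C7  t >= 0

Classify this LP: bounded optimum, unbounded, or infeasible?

bounded optimum

Feasible corners and C = -2s + 7t:
  (0, 8/9) → C = 56/9
  (0, 4/5) → C = 28/5
  (20/111, 110/111) → C = 730/111
  (8/57, 44/57) → C = 292/57
  (2/21, 20/21) → C = 136/21
The feasible region has finitely many vertices and no improving ray; the maximum is 730/111 at (20/111, 110/111).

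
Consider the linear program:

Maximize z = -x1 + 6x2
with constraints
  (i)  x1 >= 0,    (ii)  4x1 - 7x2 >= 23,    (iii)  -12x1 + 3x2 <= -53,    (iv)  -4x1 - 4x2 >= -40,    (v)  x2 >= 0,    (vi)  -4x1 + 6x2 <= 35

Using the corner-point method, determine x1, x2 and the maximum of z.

Feasible corners and z = -x1 + 6x2:
  (93/11, 17/11) → z = 9/11
  (23/4, 0) → z = -23/4
  (10, 0) → z = -10

At the optimal vertex, 4x1 - 7x2 = 23 and -4x1 - 4x2 = -40.
Solving simultaneously gives x1 = 93/11, x2 = 17/11.

x1 = 93/11, x2 = 17/11, maximum z = 9/11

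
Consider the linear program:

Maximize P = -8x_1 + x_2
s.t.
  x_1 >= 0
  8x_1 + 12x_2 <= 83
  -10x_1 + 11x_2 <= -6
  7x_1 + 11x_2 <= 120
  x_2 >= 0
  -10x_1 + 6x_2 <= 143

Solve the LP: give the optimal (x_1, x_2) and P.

x_1 = 3/5, x_2 = 0, maximum P = -24/5

Vertices and P = -8x_1 + x_2:
  (985/208, 391/104) → P = -273/8
  (83/8, 0) → P = -83
  (3/5, 0) → P = -24/5

At the optimal vertex, -10x_1 + 11x_2 = -6 and x_2 = 0.
Solving simultaneously gives x_1 = 3/5, x_2 = 0.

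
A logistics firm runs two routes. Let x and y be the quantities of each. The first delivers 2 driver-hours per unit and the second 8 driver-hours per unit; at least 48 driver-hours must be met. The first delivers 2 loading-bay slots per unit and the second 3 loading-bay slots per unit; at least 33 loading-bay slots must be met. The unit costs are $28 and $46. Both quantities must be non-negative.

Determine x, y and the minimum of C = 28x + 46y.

x = 12, y = 3, minimum C = 474

The feasible region is unbounded (it extends along (0, 1), (1, 0)), but C strictly increases along every unbounded feasible direction, so there is no improving ray and the minimum is attained at a vertex.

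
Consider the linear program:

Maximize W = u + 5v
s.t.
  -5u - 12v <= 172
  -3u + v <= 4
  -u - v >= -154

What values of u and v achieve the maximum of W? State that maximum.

u = 75/2, v = 233/2, maximum W = 620

Extreme points and W = u + 5v:
  (-220/41, -496/41) → W = -2700/41
  (2020/7, -942/7) → W = -2690/7
  (75/2, 233/2) → W = 620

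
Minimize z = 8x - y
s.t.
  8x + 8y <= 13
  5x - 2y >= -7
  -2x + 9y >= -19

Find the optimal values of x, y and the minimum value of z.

Vertices and z = 8x - y:
  (-15/28, 121/56) → z = -361/56
  (269/88, -63/44) → z = 1139/44
  (-101/41, -109/41) → z = -699/41

x = -101/41, y = -109/41, minimum z = -699/41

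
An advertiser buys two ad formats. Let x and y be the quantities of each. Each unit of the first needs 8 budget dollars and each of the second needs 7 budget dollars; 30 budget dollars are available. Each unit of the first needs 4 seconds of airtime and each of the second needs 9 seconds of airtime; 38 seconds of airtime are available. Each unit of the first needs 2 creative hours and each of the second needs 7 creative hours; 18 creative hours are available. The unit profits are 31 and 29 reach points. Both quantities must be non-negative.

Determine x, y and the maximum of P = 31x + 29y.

x = 2, y = 2, maximum P = 120

Corner points and P = 31x + 29y:
  (0, 0) → P = 0
  (0, 18/7) → P = 522/7
  (15/4, 0) → P = 465/4
  (2, 2) → P = 120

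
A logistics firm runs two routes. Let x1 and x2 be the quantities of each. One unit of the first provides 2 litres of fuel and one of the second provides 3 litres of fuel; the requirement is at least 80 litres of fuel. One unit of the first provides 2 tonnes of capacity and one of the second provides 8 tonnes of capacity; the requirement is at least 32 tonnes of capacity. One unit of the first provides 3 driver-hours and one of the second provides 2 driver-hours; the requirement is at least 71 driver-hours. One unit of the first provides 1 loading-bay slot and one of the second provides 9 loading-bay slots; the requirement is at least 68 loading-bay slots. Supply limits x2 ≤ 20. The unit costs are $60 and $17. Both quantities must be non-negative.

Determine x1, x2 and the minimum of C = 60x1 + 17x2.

Feasible corners and C = 60x1 + 17x2:
  (68, 0) → C = 4080
  (53/5, 98/5) → C = 4846/5
  (172/5, 56/15) → C = 31912/15
  (31/3, 20) → C = 960
The feasible region is unbounded (it extends along (1, 0)), but C strictly increases along every unbounded feasible direction, so there is no improving ray and the minimum is attained at a vertex.

At the optimal vertex, 3x1 + 2x2 = 71 and x2 = 20.
Solving simultaneously gives x1 = 31/3, x2 = 20.

x1 = 31/3, x2 = 20, minimum C = 960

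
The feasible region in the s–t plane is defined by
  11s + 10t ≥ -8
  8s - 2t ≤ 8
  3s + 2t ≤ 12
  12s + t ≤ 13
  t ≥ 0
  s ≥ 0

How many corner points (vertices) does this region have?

Intersecting each pair of boundary lines and keeping only the points that satisfy every inequality leaves:
  (17/16, 1/4)
  (1, 0)
  (2/3, 5)
  (0, 6)
  (0, 0)

5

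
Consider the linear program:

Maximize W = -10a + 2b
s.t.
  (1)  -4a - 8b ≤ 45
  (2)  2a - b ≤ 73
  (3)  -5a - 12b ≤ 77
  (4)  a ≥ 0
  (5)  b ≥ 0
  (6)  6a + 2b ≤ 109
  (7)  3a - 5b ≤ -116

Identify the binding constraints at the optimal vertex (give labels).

Vertices and W = -10a + 2b:
  (0, 109/2) → W = 109
  (0, 116/5) → W = 232/5
  (313/36, 341/12) → W = -271/9

The maximum is at (0, 109/2). Substituting into each constraint, equality holds for (4) and (6); the remaining constraints have slack.

(4) and (6)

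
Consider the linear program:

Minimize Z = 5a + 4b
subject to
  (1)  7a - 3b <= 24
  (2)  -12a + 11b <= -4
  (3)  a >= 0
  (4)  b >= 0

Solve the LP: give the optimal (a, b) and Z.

Extreme points and Z = 5a + 4b:
  (252/41, 260/41) → Z = 2300/41
  (24/7, 0) → Z = 120/7
  (1/3, 0) → Z = 5/3

a = 1/3, b = 0, minimum Z = 5/3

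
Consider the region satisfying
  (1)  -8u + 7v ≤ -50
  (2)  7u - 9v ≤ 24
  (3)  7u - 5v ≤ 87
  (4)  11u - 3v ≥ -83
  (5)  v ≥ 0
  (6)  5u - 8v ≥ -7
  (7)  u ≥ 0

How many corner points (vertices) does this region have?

3

The feasible vertices (each the meet of two boundaries and inside every other half-plane) are:
  (282/23, 158/23)
  (449/29, 306/29)
  (255/11, 169/11)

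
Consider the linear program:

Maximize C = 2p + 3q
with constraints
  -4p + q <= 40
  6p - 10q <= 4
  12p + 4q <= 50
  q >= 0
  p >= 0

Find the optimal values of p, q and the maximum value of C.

p = 0, q = 25/2, maximum C = 75/2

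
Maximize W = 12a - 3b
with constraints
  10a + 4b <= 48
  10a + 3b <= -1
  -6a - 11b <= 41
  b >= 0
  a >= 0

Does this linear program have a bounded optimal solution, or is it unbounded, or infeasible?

infeasible

The boundaries 10a + 4b = 48 and 10a + 3b = -1 meet at (-74/5, 49), but that point violates a ≥ 0. Every candidate vertex is excluded by some other constraint, so the feasible region is empty.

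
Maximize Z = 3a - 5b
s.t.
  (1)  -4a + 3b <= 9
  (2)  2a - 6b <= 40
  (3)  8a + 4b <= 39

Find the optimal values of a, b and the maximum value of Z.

Vertices and Z = 3a - 5b:
  (-29/3, -89/9) → Z = 184/9
  (81/40, 57/10) → Z = -897/40
  (197/28, -121/28) → Z = 299/7

a = 197/28, b = -121/28, maximum Z = 299/7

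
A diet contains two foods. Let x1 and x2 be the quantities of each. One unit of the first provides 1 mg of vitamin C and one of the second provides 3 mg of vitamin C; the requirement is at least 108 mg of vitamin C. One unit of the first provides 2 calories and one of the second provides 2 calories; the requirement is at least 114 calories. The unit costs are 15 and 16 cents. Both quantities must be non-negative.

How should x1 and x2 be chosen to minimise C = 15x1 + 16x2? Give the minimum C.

x1 = 63/2, x2 = 51/2, minimum C = 1761/2

Extreme points and C = 15x1 + 16x2:
  (0, 57) → C = 912
  (108, 0) → C = 1620
  (63/2, 51/2) → C = 1761/2
The feasible region is unbounded (it extends along (0, 1), (1, 0)), but C strictly increases along every unbounded feasible direction, so there is no improving ray and the minimum is attained at a vertex.

The optimum lies where x1 + 3x2 = 108 and 2x1 + 2x2 = 114.
Solving simultaneously gives x1 = 63/2, x2 = 51/2.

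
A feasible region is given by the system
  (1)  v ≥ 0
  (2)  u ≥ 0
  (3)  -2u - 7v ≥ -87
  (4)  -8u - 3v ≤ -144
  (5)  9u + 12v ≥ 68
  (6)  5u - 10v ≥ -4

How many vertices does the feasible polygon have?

Intersecting each pair of boundary lines and keeping only the points that satisfy every inequality leaves:
  (87/2, 0)
  (18, 0)
  (842/55, 443/55)
  (1428/95, 752/95)

4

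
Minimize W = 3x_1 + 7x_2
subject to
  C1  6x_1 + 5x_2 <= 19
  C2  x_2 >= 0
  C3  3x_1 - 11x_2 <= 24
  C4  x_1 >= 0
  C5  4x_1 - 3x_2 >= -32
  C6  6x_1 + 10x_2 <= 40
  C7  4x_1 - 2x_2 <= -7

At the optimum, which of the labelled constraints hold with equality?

C4 and C7

Feasible corners and W = 3x_1 + 7x_2:
  (0, 19/5) → W = 133/5
  (3/32, 59/16) → W = 835/32
  (0, 7/2) → W = 49/2

The minimum is at (0, 7/2). Substituting into each constraint, equality holds for C4 and C7; the remaining constraints have slack.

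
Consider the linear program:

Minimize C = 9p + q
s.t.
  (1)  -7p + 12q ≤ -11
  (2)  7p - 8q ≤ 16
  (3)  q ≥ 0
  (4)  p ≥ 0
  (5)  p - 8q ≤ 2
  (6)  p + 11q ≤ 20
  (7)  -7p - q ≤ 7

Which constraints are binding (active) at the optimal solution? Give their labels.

Vertices and C = 9p + q:
  (26/7, 5/4) → C = 971/28
  (11/7, 0) → C = 99/7
  (7/3, 1/24) → C = 505/24
  (2, 0) → C = 18

The minimum is at (11/7, 0). Substituting into each constraint, equality holds for (1) and (3); the remaining constraints have slack.

(1) and (3)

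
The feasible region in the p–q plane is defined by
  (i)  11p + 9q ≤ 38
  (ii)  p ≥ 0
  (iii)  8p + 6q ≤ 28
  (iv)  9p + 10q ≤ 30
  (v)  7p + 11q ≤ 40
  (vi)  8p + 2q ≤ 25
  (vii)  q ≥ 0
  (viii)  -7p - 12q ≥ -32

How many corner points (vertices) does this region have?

5

Of the 28 pairwise boundary intersections, those satisfying every inequality are:
  (0, 0)
  (0, 8/3)
  (95/31, 15/62)
  (20/19, 39/19)
  (25/8, 0)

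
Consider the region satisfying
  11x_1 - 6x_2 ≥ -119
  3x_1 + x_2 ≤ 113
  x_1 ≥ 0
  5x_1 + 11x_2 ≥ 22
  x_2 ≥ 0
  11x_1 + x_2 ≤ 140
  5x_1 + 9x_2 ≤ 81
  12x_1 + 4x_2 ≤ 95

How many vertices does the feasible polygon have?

5

Of the 27 pairwise boundary intersections, those satisfying every inequality are:
  (0, 2)
  (0, 9)
  (22/5, 0)
  (95/12, 0)
  (531/88, 497/88)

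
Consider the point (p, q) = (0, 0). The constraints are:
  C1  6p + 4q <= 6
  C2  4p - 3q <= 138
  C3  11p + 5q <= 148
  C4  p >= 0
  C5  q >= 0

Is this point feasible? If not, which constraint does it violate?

C1: 0 ≤ 6 ✓
C2: 0 ≤ 138 ✓
C3: 0 ≤ 148 ✓
C4: 0 ≥ 0 ✓
C5: 0 ≥ 0 ✓

feasible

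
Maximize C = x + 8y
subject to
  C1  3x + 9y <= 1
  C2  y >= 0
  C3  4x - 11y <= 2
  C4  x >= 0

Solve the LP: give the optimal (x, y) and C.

x = 0, y = 1/9, maximum C = 8/9

Vertices and C = x + 8y:
  (1/3, 0) → C = 1/3
  (0, 1/9) → C = 8/9
  (0, 0) → C = 0

The binding constraints are 3x + 9y = 1 and x = 0.
Solving simultaneously gives x = 0, y = 1/9.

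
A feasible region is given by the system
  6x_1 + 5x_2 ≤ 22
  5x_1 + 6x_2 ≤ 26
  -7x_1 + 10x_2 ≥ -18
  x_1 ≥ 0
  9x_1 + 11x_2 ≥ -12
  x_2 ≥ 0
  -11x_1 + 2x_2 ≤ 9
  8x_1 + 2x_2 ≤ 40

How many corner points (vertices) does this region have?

5

Intersecting each pair of boundary lines and keeping only the points that satisfy every inequality leaves:
  (2/11, 46/11)
  (62/19, 46/95)
  (0, 13/3)
  (18/7, 0)
  (0, 0)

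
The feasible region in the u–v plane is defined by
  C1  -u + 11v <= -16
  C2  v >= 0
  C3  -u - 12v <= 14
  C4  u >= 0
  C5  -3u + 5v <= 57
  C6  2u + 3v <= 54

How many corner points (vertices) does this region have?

The feasible vertices (each the meet of two boundaries and inside every other half-plane) are:
  (16, 0)
  (642/25, 22/25)
  (27, 0)

3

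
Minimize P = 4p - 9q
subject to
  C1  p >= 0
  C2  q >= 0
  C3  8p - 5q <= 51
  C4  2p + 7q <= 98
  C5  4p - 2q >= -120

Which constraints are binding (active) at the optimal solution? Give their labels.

C1 and C4

Feasible corners and P = 4p - 9q:
  (0, 0) → P = 0
  (0, 14) → P = -126
  (51/8, 0) → P = 51/2
  (77/6, 31/3) → P = -125/3

The minimum is at (0, 14). Substituting into each constraint, equality holds for C1 and C4; the remaining constraints have slack.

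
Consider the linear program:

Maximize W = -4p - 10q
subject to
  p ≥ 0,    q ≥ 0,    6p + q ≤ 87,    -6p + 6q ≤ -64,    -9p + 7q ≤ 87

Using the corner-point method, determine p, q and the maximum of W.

Vertices and W = -4p - 10q:
  (29/2, 0) → W = -58
  (32/3, 0) → W = -128/3
  (293/21, 23/7) → W = -266/3

p = 32/3, q = 0, maximum W = -128/3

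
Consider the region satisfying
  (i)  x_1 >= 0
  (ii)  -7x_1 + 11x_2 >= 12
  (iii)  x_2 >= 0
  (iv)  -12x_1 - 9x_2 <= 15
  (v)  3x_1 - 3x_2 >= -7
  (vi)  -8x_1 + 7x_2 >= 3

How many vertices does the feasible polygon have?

4

Of the 15 pairwise boundary intersections, those satisfying every inequality are:
  (0, 12/11)
  (0, 7/3)
  (17/13, 25/13)
  (40/3, 47/3)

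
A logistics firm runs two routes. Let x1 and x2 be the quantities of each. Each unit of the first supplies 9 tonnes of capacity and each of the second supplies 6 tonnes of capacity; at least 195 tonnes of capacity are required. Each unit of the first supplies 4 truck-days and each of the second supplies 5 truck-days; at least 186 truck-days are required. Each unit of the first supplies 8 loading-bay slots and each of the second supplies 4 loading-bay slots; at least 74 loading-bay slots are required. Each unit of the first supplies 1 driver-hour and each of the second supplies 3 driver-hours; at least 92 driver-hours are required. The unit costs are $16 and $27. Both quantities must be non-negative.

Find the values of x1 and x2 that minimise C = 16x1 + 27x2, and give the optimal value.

x1 = 14, x2 = 26, minimum C = 926

Vertices and C = 16x1 + 27x2:
  (0, 186/5) → C = 5022/5
  (92, 0) → C = 1472
  (14, 26) → C = 926
The feasible region is unbounded (it extends along (0, 1), (1, 0)), but C strictly increases along every unbounded feasible direction, so there is no improving ray and the minimum is attained at a vertex.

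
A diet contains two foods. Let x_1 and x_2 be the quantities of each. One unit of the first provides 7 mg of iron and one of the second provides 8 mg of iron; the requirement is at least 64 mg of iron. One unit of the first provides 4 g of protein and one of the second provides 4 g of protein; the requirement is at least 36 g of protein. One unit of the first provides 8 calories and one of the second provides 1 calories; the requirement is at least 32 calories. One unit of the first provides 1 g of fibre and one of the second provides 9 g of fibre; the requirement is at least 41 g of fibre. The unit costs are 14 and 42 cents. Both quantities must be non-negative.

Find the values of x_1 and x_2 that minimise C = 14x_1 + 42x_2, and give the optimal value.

x_1 = 5, x_2 = 4, minimum C = 238

Feasible corners and C = 14x_1 + 42x_2:
  (0, 32) → C = 1344
  (41, 0) → C = 574
  (23/7, 40/7) → C = 286
  (5, 4) → C = 238
The feasible region is unbounded (it extends along (0, 1), (1, 0)), but C strictly increases along every unbounded feasible direction, so there is no improving ray and the minimum is attained at a vertex.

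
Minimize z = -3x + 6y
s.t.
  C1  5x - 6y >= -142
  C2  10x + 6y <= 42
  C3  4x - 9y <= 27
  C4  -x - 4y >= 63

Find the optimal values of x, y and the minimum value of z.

Feasible corners and z = -3x + 6y:
  (-480/7, -703/21) → z = 34/7
  (-473/13, -173/26) → z = 900/13
  (-459/25, -279/25) → z = -297/25

At the optimal vertex, 4x - 9y = 27 and -x - 4y = 63.
Solving simultaneously gives x = -459/25, y = -279/25.

x = -459/25, y = -279/25, minimum z = -297/25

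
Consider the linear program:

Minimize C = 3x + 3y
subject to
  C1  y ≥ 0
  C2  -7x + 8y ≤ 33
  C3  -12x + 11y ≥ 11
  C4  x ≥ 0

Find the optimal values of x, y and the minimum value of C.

x = 0, y = 1, minimum C = 3

Feasible corners and C = 3x + 3y:
  (275/19, 319/19) → C = 1782/19
  (0, 33/8) → C = 99/8
  (0, 1) → C = 3

The binding constraints are -12x + 11y = 11 and x = 0.
Solving simultaneously gives x = 0, y = 1.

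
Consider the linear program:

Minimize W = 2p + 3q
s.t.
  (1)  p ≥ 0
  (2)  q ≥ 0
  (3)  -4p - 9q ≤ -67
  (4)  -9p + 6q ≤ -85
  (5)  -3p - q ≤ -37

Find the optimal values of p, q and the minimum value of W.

The feasible region is unbounded (it extends along (2, 3), (1, 0)), but W strictly increases along every unbounded feasible direction, so there is no improving ray and the minimum is attained at a vertex.

At the optimal vertex, -4p - 9q = -67 and -3p - q = -37.
Solving simultaneously gives p = 266/23, q = 53/23.

p = 266/23, q = 53/23, minimum W = 691/23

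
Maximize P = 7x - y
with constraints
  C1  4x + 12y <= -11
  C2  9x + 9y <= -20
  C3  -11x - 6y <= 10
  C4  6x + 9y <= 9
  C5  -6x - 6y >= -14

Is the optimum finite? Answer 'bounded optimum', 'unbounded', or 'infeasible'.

From the feasible point (2/3, -26/9), moving in the direction (6, -11) keeps every constraint satisfied while P increases without bound.

unbounded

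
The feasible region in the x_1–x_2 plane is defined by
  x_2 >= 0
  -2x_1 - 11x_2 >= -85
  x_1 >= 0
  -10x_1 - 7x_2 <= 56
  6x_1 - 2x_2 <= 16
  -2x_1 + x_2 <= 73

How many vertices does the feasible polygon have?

4

Of the 15 pairwise boundary intersections, those satisfying every inequality are:
  (0, 0)
  (8/3, 0)
  (0, 85/11)
  (173/35, 239/35)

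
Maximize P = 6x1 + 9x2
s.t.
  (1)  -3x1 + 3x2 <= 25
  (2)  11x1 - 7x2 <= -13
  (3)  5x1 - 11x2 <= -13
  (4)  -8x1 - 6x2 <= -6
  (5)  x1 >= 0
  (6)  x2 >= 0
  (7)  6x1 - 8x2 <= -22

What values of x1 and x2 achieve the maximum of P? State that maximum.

Feasible corners and P = 6x1 + 9x2:
  (34/3, 59/3) → P = 245
  (0, 25/3) → P = 75
  (25/23, 82/23) → P = 888/23
  (0, 11/4) → P = 99/4

x1 = 34/3, x2 = 59/3, maximum P = 245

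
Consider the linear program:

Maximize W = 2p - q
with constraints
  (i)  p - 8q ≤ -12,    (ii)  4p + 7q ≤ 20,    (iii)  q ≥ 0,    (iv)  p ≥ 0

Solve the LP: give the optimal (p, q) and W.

Corner points and W = 2p - q:
  (76/39, 68/39) → W = 28/13
  (0, 3/2) → W = -3/2
  (0, 20/7) → W = -20/7

At the optimal vertex, p - 8q = -12 and 4p + 7q = 20.
Solving simultaneously gives p = 76/39, q = 68/39.

p = 76/39, q = 68/39, maximum W = 28/13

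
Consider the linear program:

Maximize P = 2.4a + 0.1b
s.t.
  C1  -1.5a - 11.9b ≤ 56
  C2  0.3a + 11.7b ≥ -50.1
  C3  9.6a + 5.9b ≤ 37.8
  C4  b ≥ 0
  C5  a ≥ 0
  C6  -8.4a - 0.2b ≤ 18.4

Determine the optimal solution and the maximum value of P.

Feasible corners and P = 2.4a + 0.1b:
  (63/16, 0) → P = 189/20
  (0, 378/59) → P = 189/295
  (0, 0) → P = 0

a = 3.9375, b = 0, maximum P = 9.45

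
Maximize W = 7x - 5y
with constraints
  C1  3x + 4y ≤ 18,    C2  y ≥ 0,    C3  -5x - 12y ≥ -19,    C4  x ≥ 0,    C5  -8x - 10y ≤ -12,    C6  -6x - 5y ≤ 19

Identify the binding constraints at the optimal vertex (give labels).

C2 and C3

Vertices and W = 7x - 5y:
  (19/5, 0) → W = 133/5
  (3/2, 0) → W = 21/2
  (0, 19/12) → W = -95/12
  (0, 6/5) → W = -6

The maximum is at (19/5, 0). Substituting into each constraint, equality holds for C2 and C3; the remaining constraints have slack.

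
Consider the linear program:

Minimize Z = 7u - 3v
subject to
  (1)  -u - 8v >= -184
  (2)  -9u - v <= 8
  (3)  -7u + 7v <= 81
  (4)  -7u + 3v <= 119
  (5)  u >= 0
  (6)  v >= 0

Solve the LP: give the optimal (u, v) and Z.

Extreme points and Z = 7u - 3v:
  (640/63, 1369/63) → Z = 373/63
  (184, 0) → Z = 1288
  (0, 81/7) → Z = -243/7
  (0, 0) → Z = 0

The optimum lies where -7u + 7v = 81 and u = 0.
Solving simultaneously gives u = 0, v = 81/7.

u = 0, v = 81/7, minimum Z = -243/7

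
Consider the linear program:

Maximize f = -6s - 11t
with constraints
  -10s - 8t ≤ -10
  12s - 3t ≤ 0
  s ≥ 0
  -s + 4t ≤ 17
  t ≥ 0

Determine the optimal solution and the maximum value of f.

Feasible corners and f = -6s - 11t:
  (5/21, 20/21) → f = -250/21
  (0, 5/4) → f = -55/4
  (17/15, 68/15) → f = -170/3
  (0, 17/4) → f = -187/4

The binding constraints are -10s - 8t = -10 and 12s - 3t = 0.
Solving simultaneously gives s = 5/21, t = 20/21.

s = 5/21, t = 20/21, maximum f = -250/21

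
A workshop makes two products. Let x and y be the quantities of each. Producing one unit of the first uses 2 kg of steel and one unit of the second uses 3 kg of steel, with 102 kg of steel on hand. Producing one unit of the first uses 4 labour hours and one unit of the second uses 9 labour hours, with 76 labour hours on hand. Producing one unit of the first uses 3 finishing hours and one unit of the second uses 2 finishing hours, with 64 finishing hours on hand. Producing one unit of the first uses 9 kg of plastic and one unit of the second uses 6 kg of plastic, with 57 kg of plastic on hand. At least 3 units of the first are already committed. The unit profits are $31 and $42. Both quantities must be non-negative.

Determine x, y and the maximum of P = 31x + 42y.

x = 3, y = 5, maximum P = 303

Corner points and P = 31x + 42y:
  (19/3, 0) → P = 589/3
  (3, 0) → P = 93
  (3, 5) → P = 303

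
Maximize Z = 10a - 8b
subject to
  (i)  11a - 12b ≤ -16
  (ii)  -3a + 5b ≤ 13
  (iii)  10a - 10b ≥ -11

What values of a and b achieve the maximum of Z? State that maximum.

a = 4, b = 5, maximum Z = 0

Feasible corners and Z = 10a - 8b:
  (4, 5) → Z = 0
  (14/5, 39/10) → Z = -16/5
  (15/4, 97/20) → Z = -13/10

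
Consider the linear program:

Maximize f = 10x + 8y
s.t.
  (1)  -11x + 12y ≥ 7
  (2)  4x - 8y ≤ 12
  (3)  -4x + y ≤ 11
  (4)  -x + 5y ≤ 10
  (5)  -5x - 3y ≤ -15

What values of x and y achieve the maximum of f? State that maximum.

x = 85/43, y = 103/43, maximum f = 1674/43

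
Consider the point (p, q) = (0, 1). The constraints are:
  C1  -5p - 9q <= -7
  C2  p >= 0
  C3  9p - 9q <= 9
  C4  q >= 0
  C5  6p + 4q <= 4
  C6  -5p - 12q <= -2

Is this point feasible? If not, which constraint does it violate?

feasible

C1: -9 ≤ -7 ✓
C2: 0 ≥ 0 ✓
C3: -9 ≤ 9 ✓
C4: 1 ≥ 0 ✓
C5: 4 ≤ 4 ✓
C6: -12 ≤ -2 ✓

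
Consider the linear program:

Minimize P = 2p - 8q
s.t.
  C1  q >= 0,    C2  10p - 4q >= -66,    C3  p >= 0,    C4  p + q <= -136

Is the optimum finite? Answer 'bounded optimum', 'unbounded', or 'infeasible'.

infeasible

The boundaries q = 0 and p = 0 meet at (0, 0), but that point violates p + q ≤ -136. Every candidate vertex is excluded by some other constraint, so the feasible region is empty.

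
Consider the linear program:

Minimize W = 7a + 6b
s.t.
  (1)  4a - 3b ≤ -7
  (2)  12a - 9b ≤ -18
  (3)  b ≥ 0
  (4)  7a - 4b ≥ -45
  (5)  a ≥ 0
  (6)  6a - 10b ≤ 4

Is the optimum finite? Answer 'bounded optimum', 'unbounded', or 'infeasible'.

Extreme points and W = 7a + 6b:
  (0, 7/3) → W = 14
  (0, 45/4) → W = 135/2
The feasible region has finitely many vertices and no improving ray; the minimum is 14 at (0, 7/3).

bounded optimum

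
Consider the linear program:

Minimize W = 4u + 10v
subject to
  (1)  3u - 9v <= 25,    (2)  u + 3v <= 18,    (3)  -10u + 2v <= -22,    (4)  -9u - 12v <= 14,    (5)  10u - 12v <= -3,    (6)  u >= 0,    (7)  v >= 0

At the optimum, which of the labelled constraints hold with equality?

Extreme points and W = 4u + 10v:
  (51/16, 79/16) → W = 497/8
  (69/14, 61/14) → W = 443/7
  (27/10, 5/2) → W = 179/5

The minimum is at (27/10, 5/2). Substituting into each constraint, equality holds for (3) and (5); the remaining constraints have slack.

(3) and (5)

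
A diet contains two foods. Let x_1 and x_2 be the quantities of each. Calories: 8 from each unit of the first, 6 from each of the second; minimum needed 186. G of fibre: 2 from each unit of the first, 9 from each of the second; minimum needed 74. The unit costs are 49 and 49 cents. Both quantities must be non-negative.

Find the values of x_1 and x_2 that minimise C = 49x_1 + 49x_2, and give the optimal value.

x_1 = 41/2, x_2 = 11/3, minimum C = 7105/6

Extreme points and C = 49x_1 + 49x_2:
  (0, 31) → C = 1519
  (37, 0) → C = 1813
  (41/2, 11/3) → C = 7105/6
The feasible region is unbounded (it extends along (0, 1), (1, 0)), but C strictly increases along every unbounded feasible direction, so there is no improving ray and the minimum is attained at a vertex.

At the optimal vertex, 8x_1 + 6x_2 = 186 and 2x_1 + 9x_2 = 74.
Solving simultaneously gives x_1 = 41/2, x_2 = 11/3.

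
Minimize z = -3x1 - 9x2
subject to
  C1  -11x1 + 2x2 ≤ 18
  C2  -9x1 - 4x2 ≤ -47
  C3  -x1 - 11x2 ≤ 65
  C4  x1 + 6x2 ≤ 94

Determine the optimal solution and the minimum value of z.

x1 = 1424/5, x2 = -159/5, minimum z = -2841/5

At the optimal vertex, -x1 - 11x2 = 65 and x1 + 6x2 = 94.
Solving simultaneously gives x1 = 1424/5, x2 = -159/5.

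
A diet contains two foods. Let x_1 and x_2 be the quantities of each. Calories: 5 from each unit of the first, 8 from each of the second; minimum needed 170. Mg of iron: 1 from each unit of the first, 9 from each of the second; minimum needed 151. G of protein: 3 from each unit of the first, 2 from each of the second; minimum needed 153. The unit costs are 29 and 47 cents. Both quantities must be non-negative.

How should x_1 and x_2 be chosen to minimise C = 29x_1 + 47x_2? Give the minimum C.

Vertices and C = 29x_1 + 47x_2:
  (0, 153/2) → C = 7191/2
  (151, 0) → C = 4379
  (43, 12) → C = 1811
The feasible region is unbounded (it extends along (0, 1), (1, 0)), but C strictly increases along every unbounded feasible direction, so there is no improving ray and the minimum is attained at a vertex.

The optimum lies where x_1 + 9x_2 = 151 and 3x_1 + 2x_2 = 153.
Solving simultaneously gives x_1 = 43, x_2 = 12.

x_1 = 43, x_2 = 12, minimum C = 1811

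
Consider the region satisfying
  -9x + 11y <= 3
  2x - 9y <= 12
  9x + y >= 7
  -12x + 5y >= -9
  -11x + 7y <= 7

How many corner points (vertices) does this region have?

The feasible vertices (each the meet of two boundaries and inside every other half-plane) are:
  (37/54, 5/6)
  (38/29, 39/29)
  (44/57, 1/19)

3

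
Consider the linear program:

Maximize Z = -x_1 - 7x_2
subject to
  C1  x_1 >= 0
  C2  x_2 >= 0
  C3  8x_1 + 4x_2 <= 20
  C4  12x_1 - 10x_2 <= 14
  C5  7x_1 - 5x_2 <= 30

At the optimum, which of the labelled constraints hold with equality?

Corner points and Z = -x_1 - 7x_2:
  (0, 0) → Z = 0
  (0, 5) → Z = -35
  (7/6, 0) → Z = -7/6
  (2, 1) → Z = -9

The maximum is at (0, 0). Substituting into each constraint, equality holds for C1 and C2; the remaining constraints have slack.

C1 and C2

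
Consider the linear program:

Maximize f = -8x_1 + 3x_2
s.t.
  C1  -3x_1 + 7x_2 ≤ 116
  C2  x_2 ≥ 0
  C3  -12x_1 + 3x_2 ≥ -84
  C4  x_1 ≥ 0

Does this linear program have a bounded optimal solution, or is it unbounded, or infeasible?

bounded optimum

Extreme points and f = -8x_1 + 3x_2:
  (312/25, 548/25) → f = -852/25
  (0, 116/7) → f = 348/7
  (7, 0) → f = -56
  (0, 0) → f = 0
The feasible region has finitely many vertices and no improving ray; the maximum is 348/7 at (0, 116/7).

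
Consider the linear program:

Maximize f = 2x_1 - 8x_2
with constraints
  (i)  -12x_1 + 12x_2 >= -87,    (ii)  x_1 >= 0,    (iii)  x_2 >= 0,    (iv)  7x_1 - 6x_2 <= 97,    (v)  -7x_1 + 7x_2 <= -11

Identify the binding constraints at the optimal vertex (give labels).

Extreme points and f = 2x_1 - 8x_2:
  (29/4, 0) → f = 29/2
  (107/2, 185/4) → f = -263
  (11/7, 0) → f = 22/7
  (613/7, 86) → f = -3590/7

The maximum is at (29/4, 0). Substituting into each constraint, equality holds for (i) and (iii); the remaining constraints have slack.

(i) and (iii)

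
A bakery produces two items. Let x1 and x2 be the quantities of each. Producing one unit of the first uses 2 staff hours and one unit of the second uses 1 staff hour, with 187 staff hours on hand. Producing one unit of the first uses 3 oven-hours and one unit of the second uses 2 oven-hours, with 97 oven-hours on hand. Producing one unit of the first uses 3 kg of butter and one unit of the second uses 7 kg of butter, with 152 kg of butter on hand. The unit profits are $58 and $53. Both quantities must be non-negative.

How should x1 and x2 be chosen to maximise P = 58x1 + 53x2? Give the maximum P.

Feasible corners and P = 58x1 + 53x2:
  (0, 0) → P = 0
  (0, 152/7) → P = 8056/7
  (97/3, 0) → P = 5626/3
  (25, 11) → P = 2033

The binding constraints are 3x1 + 2x2 = 97 and 3x1 + 7x2 = 152.
Solving simultaneously gives x1 = 25, x2 = 11.

x1 = 25, x2 = 11, maximum P = 2033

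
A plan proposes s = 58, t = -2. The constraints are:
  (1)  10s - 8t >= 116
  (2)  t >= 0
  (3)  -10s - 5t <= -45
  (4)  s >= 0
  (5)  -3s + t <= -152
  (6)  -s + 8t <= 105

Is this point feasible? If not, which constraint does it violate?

Constraint (2): t = -2, which is not ≥ 0. All other constraints are satisfied.

not feasible — violates (2)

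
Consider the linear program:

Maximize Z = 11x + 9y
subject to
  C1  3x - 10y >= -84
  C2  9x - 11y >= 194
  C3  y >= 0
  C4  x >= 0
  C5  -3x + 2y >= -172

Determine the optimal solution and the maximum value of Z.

x = 236/3, y = 32, maximum Z = 3460/3

Feasible corners and Z = 11x + 9y:
  (2864/57, 446/19) → Z = 43546/57
  (236/3, 32) → Z = 3460/3
  (194/9, 0) → Z = 2134/9
  (172/3, 0) → Z = 1892/3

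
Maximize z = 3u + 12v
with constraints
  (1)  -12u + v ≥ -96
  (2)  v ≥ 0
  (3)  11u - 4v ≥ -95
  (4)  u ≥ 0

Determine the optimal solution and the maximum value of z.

Vertices and z = 3u + 12v:
  (8, 0) → z = 24
  (479/37, 2196/37) → z = 27789/37
  (0, 0) → z = 0
  (0, 95/4) → z = 285

At the optimal vertex, -12u + v = -96 and 11u - 4v = -95.
Solving simultaneously gives u = 479/37, v = 2196/37.

u = 479/37, v = 2196/37, maximum z = 27789/37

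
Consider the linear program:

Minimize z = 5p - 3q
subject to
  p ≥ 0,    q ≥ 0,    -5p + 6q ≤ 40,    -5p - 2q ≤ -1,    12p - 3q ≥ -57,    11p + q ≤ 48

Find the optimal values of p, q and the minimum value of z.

Vertices and z = 5p - 3q:
  (0, 20/3) → z = -20
  (0, 1/2) → z = -3/2
  (1/5, 0) → z = 1
  (48/11, 0) → z = 240/11
  (248/71, 680/71) → z = -800/71

The binding constraints are p = 0 and -5p + 6q = 40.
Solving simultaneously gives p = 0, q = 20/3.

p = 0, q = 20/3, minimum z = -20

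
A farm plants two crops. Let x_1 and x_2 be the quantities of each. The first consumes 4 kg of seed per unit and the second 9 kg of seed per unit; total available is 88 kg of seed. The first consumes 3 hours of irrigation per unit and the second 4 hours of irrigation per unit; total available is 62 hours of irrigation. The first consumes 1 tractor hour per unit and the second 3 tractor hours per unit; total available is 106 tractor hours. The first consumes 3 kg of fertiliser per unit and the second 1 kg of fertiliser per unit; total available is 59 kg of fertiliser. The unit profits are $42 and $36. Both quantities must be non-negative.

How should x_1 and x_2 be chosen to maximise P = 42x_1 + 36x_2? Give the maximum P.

x_1 = 58/3, x_2 = 1, maximum P = 848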